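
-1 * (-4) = 4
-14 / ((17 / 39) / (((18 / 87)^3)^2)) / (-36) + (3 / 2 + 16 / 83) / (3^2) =2842528182721 / 15107322706758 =0.19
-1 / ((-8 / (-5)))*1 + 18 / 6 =19 / 8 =2.38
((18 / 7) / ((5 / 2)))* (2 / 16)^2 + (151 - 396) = -137191 / 560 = -244.98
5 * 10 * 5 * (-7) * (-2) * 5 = 17500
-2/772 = -1/386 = -0.00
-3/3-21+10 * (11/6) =-11/3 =-3.67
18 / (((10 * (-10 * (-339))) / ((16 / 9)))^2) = 32 / 646430625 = 0.00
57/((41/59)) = 3363/41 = 82.02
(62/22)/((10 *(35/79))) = 2449/3850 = 0.64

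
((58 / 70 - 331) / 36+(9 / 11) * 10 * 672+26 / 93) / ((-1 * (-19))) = 196544027 / 680295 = 288.91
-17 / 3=-5.67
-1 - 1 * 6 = -7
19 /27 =0.70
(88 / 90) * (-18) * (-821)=72248 / 5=14449.60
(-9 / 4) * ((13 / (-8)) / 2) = 1.83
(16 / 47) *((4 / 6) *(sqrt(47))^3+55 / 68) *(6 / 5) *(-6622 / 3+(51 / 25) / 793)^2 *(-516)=-189719579507840611072 *sqrt(47) / 5895459375-260864421823280840224 / 314031469375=-221449959123.88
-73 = -73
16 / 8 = 2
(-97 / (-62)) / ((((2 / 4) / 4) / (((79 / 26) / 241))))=15326 / 97123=0.16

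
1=1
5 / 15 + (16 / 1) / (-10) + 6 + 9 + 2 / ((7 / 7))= 236 / 15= 15.73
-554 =-554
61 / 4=15.25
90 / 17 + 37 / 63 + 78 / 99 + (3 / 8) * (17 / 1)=1229399 / 94248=13.04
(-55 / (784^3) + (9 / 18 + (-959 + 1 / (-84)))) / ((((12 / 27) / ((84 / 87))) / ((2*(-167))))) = 695483.02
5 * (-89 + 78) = -55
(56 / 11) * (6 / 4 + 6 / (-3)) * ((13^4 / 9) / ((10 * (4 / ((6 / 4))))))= -199927 / 660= -302.92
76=76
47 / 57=0.82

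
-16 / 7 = -2.29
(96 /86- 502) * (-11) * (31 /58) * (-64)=-235022656 /1247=-188470.45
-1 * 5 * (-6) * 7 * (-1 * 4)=-840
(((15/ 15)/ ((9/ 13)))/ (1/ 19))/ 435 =247/ 3915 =0.06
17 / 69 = 0.25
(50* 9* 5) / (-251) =-2250 / 251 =-8.96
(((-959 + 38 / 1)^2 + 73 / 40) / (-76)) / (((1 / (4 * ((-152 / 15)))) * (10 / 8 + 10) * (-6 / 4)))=-271437704 / 10125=-26808.66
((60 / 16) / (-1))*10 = -37.50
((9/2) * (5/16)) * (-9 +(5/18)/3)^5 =-128734629132005/1632586752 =-78853.16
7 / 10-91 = -903 / 10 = -90.30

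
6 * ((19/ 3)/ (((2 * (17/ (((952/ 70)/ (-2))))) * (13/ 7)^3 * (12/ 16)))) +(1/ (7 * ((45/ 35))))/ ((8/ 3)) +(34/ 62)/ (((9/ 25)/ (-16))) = -635351579/ 24518520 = -25.91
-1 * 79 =-79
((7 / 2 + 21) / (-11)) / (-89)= 0.03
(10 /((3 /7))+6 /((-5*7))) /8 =304 /105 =2.90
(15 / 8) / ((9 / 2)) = 5 / 12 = 0.42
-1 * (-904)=904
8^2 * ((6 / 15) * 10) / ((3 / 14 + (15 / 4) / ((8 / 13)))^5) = 0.03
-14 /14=-1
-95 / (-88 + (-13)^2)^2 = -0.01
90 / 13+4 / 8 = 193 / 26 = 7.42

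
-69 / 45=-23 / 15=-1.53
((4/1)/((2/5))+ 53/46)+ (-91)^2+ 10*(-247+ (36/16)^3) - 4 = 4365995/736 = 5932.06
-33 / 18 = -11 / 6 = -1.83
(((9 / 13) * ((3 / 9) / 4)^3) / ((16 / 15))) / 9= 5 / 119808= 0.00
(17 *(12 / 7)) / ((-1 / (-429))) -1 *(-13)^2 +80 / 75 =1295107 / 105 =12334.35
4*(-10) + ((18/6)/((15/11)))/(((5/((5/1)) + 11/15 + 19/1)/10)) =-12110/311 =-38.94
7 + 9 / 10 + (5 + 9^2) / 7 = 1413 / 70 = 20.19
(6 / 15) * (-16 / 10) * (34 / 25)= -544 / 625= -0.87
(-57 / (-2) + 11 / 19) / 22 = 1105 / 836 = 1.32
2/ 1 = 2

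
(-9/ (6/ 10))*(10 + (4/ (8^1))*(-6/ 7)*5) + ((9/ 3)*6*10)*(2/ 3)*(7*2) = 10935/ 7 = 1562.14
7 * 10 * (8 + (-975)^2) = 66544310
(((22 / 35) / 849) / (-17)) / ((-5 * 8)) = 11 / 10103100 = 0.00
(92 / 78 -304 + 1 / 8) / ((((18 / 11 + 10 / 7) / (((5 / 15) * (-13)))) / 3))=7271957 / 5664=1283.89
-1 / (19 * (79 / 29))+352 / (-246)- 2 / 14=-2058824 / 1292361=-1.59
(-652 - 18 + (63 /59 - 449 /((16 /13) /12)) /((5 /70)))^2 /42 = 53426436616921 /584808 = 91357225.99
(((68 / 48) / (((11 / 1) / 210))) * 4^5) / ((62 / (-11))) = -152320 / 31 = -4913.55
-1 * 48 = -48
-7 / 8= -0.88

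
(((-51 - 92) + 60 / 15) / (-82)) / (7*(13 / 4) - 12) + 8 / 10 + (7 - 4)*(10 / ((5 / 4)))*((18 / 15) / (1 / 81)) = 20572074 / 8815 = 2333.76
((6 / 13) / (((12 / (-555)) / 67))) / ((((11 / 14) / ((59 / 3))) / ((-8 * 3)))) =859155.52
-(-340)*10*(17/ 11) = 57800/ 11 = 5254.55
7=7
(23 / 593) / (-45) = -23 / 26685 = -0.00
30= 30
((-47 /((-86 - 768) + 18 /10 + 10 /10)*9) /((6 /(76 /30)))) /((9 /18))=47 /112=0.42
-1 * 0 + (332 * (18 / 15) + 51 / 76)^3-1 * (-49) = 3487400330445023 / 54872000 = 63555188.99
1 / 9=0.11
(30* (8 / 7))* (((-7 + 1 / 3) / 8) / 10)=-20 / 7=-2.86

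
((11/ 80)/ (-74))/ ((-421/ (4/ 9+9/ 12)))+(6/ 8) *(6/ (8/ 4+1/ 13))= 194401433/ 89723520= 2.17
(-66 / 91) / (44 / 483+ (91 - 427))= 2277 / 1054586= 0.00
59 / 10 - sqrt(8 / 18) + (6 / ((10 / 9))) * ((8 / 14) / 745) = 5.24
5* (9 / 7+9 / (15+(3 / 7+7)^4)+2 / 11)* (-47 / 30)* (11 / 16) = -9775367803 / 1234402008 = -7.92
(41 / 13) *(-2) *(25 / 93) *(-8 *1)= 16400 / 1209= 13.56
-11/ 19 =-0.58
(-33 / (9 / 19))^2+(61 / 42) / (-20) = 12230497 / 2520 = 4853.37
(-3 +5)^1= 2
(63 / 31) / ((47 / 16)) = 1008 / 1457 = 0.69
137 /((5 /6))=822 /5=164.40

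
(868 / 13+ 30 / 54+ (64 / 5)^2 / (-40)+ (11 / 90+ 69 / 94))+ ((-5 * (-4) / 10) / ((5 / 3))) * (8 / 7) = 314952034 / 4811625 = 65.46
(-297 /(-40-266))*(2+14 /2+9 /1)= 297 /17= 17.47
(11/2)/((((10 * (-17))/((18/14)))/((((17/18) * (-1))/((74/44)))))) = 121/5180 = 0.02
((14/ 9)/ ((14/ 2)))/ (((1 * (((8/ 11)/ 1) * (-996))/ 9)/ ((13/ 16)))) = -143/ 63744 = -0.00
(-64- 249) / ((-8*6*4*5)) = 313 / 960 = 0.33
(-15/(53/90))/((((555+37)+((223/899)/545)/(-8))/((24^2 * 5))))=-15239560320000/122982612821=-123.92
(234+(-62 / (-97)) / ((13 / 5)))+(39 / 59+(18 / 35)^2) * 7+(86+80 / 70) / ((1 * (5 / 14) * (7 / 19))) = 11757033451 / 13019825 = 903.01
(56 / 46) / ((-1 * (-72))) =7 / 414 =0.02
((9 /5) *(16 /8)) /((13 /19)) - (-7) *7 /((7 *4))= 1823 /260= 7.01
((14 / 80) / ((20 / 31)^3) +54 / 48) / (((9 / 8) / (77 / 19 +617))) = 1765457 / 1800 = 980.81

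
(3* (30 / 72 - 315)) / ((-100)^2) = -151 / 1600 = -0.09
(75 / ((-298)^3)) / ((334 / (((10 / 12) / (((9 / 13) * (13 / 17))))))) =-2125 / 159099115104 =-0.00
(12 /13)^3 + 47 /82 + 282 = 51048383 /180154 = 283.36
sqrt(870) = 29.50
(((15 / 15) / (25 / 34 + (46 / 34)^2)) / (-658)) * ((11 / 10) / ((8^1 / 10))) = -3179 / 3903256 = -0.00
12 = 12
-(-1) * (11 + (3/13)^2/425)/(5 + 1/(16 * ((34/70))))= 2.14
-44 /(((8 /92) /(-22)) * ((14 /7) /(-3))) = -16698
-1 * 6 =-6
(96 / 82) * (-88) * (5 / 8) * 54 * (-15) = 2138400 / 41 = 52156.10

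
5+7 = 12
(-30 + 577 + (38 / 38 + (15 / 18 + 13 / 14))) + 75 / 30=23195 / 42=552.26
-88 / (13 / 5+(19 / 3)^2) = -1980 / 961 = -2.06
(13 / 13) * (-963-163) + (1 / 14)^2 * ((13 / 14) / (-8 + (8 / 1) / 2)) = -12358989 / 10976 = -1126.00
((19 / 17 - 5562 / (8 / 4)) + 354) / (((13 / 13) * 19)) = -41240 / 323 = -127.68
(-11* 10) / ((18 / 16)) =-880 / 9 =-97.78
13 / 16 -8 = -115 / 16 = -7.19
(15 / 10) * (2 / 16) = 3 / 16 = 0.19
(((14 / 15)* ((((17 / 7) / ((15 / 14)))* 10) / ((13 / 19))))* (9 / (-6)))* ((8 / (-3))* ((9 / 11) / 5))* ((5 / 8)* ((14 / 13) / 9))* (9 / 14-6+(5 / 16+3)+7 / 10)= -2.04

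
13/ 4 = 3.25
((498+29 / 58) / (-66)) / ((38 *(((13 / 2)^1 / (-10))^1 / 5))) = 24925 / 16302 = 1.53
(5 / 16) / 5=1 / 16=0.06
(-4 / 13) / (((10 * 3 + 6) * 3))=-1 / 351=-0.00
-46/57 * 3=-46/19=-2.42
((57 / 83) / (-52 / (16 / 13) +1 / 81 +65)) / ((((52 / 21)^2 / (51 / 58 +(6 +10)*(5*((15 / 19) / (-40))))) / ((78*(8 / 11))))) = -495736038 / 2538482375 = -0.20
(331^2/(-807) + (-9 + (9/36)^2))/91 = -266911/167856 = -1.59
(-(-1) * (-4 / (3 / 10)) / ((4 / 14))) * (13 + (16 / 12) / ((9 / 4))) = -51380 / 81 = -634.32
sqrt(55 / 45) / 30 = sqrt(11) / 90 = 0.04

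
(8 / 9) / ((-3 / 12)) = -32 / 9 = -3.56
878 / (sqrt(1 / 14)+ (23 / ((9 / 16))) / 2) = 20355552 / 473903 - 71118 *sqrt(14) / 473903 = 42.39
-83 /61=-1.36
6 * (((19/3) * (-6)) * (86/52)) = -4902/13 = -377.08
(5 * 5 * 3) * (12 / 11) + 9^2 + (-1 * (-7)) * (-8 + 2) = 1329 / 11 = 120.82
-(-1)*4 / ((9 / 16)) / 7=1.02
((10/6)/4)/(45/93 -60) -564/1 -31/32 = -20013701/35424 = -564.98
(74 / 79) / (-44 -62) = -0.01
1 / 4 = 0.25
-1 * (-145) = 145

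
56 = 56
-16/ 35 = -0.46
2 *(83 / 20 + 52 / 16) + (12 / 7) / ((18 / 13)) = 1684 / 105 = 16.04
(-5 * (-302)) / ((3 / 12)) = 6040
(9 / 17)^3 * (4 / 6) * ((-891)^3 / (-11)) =31251919446 / 4913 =6361066.45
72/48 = 3/2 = 1.50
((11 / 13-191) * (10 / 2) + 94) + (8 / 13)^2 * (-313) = -164826 / 169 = -975.30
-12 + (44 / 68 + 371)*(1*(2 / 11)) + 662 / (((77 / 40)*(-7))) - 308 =-251196 / 833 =-301.56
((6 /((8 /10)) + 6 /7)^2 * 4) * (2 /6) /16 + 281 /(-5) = -197489 /3920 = -50.38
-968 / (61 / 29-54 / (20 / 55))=56144 / 8491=6.61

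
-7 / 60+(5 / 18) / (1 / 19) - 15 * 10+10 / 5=-142.84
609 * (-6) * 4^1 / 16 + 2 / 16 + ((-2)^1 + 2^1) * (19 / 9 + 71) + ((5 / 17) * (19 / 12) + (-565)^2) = 129871333 / 408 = 318312.09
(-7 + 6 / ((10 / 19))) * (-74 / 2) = -814 / 5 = -162.80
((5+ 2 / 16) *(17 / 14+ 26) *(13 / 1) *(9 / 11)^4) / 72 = 148040217 / 13118336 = 11.28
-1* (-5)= 5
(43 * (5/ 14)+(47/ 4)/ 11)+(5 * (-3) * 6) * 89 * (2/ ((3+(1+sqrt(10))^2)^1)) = -5690753/ 4004+2670 * sqrt(10)/ 13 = -771.78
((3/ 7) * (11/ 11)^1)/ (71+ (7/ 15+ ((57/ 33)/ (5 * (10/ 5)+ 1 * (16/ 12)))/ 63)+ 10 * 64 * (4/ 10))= 0.00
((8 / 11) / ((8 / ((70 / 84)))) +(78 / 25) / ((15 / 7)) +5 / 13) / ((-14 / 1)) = -205531 / 1501500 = -0.14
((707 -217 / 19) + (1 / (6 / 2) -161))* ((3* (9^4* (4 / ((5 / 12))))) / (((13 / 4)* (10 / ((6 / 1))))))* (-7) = -161316199296 / 1235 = -130620404.29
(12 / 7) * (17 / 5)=204 / 35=5.83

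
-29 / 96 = -0.30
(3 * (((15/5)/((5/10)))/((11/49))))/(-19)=-882/209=-4.22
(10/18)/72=5/648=0.01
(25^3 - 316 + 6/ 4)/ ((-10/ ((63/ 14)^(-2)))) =-10207/ 135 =-75.61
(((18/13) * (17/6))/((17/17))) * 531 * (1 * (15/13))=406215/169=2403.64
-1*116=-116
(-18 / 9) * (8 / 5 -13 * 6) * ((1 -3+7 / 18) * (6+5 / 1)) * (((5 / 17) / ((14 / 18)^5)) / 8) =-399755169 / 1142876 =-349.78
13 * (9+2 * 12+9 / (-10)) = 417.30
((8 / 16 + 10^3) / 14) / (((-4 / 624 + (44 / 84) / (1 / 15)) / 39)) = 3043521 / 8573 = 355.01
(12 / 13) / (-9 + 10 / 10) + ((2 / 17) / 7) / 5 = -0.11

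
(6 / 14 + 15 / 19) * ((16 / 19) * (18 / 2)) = 23328 / 2527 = 9.23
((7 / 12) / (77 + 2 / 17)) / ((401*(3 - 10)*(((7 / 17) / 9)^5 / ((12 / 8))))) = -475099770627 / 23561666072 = -20.16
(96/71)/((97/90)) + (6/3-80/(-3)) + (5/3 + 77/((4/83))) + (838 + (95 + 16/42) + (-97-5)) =474515175/192836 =2460.72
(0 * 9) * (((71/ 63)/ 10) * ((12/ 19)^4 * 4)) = 0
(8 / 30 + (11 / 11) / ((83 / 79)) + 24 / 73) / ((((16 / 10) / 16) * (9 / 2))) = 562484 / 163593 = 3.44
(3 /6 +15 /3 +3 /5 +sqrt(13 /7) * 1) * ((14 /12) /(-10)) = -0.87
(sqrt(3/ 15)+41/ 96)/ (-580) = -sqrt(5)/ 2900 -41/ 55680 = -0.00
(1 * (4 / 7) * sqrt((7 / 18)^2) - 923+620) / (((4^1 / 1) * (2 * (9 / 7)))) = -19075 / 648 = -29.44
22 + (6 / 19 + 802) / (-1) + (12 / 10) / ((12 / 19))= -147899 / 190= -778.42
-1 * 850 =-850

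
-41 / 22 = -1.86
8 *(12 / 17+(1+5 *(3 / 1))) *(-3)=-6816 / 17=-400.94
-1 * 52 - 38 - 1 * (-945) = 855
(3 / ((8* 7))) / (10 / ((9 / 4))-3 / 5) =135 / 9688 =0.01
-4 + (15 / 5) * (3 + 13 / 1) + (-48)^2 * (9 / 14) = 10676 / 7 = 1525.14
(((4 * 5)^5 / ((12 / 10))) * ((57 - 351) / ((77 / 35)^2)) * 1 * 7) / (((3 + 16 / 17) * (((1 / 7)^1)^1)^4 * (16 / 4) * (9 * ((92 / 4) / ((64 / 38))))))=-44800739200000000 / 31884831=-1405080026.93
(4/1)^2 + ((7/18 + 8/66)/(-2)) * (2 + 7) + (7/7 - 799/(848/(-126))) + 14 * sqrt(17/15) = 14 * sqrt(255)/15 + 622289/4664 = 148.33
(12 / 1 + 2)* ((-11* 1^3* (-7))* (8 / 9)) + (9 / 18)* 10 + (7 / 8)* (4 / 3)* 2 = 8690 / 9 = 965.56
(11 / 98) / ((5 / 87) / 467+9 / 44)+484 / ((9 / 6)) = 17383964246 / 53784507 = 323.22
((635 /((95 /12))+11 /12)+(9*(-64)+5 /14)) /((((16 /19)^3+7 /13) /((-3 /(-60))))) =-3703936171 /170118480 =-21.77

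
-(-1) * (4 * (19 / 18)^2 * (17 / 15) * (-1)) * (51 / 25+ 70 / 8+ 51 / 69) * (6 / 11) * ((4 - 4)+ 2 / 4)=-54244943 / 3415500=-15.88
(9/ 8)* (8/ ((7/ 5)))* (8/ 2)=180/ 7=25.71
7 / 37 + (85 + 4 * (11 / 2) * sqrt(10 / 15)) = 22 * sqrt(6) / 3 + 3152 / 37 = 103.15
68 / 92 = 17 / 23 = 0.74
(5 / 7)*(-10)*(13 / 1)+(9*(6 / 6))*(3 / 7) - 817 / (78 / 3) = -3131 / 26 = -120.42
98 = 98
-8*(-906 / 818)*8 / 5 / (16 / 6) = 10872 / 2045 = 5.32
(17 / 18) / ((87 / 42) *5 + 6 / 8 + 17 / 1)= 238 / 7083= 0.03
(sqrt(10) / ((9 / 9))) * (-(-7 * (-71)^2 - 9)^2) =-1245807616 * sqrt(10) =-3939589592.94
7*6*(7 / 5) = 294 / 5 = 58.80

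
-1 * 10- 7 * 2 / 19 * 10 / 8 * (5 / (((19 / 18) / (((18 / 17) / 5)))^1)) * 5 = -89720 / 6137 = -14.62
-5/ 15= -1/ 3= -0.33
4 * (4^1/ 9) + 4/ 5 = 116/ 45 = 2.58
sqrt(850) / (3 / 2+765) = 10 * sqrt(34) / 1533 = 0.04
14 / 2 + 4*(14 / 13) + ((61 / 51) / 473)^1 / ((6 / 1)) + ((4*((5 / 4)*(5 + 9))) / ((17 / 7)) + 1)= 77393053 / 1881594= 41.13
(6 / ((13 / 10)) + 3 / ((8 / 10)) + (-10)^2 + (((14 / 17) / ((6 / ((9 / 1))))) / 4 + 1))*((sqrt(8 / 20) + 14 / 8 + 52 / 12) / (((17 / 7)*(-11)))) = -6192809 / 247962 - 169666*sqrt(10) / 206635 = -27.57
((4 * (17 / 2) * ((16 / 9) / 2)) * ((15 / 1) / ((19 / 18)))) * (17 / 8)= 17340 / 19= 912.63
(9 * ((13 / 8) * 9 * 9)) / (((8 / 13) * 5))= 385.00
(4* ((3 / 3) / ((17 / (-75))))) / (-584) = 75 / 2482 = 0.03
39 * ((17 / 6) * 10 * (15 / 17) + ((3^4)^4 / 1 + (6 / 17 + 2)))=28539994158 / 17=1678823185.76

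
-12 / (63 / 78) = -104 / 7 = -14.86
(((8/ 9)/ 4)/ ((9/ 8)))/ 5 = 16/ 405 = 0.04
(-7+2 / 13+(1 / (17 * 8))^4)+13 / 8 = -23220174323 / 4447326208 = -5.22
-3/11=-0.27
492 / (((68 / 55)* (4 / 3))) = 20295 / 68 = 298.46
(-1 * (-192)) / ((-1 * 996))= -16 / 83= -0.19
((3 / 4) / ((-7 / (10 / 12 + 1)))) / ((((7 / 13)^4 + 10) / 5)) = -1570855 / 16128616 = -0.10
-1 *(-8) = 8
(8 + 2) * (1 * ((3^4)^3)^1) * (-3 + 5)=10628820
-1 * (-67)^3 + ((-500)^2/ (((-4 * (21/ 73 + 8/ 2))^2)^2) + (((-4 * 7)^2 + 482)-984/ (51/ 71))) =784918936087373705/ 2610635589392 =300662.01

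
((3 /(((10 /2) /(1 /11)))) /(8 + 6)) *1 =3 /770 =0.00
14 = 14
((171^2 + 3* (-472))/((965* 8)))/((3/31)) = 57505/1544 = 37.24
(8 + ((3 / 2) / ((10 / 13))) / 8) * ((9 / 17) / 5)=11871 / 13600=0.87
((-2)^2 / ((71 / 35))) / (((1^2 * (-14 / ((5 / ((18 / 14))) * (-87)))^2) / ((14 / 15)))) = 2060450 / 1917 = 1074.83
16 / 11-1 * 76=-820 / 11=-74.55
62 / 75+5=437 / 75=5.83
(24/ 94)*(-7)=-84/ 47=-1.79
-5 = -5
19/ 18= 1.06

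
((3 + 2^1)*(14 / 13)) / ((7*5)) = 2 / 13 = 0.15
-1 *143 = -143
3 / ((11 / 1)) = 0.27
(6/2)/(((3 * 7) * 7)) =1/49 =0.02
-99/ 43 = -2.30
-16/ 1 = -16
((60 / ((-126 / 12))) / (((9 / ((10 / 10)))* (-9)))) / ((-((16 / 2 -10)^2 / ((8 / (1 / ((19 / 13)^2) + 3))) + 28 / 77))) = -15884 / 472311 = -0.03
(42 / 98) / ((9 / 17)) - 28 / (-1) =605 / 21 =28.81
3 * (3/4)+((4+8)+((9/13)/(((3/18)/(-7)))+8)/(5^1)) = 2609/260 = 10.03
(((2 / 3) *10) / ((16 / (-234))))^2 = 38025 / 4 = 9506.25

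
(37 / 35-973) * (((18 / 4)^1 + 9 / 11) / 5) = -1033.79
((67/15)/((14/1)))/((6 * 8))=67/10080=0.01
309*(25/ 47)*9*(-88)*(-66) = 403801200/ 47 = 8591514.89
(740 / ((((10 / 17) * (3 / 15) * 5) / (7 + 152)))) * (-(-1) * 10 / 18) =333370 / 3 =111123.33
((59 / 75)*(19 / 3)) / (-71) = -1121 / 15975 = -0.07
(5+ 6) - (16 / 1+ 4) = -9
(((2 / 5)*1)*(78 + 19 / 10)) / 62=0.52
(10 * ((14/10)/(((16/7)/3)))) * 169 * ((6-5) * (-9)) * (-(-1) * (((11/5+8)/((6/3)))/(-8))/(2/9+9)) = 102626433/53120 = 1931.97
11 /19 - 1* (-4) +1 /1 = 106 /19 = 5.58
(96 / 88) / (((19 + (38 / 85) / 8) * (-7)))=-4080 / 498883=-0.01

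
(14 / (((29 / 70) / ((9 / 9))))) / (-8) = -245 / 58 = -4.22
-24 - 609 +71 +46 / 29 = -16252 / 29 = -560.41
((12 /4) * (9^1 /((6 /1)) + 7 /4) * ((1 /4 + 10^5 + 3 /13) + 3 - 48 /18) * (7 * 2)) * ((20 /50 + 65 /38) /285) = 43789556489 /433200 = 101083.93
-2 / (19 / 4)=-8 / 19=-0.42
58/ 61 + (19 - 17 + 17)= 1217/ 61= 19.95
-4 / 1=-4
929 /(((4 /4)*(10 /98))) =45521 /5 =9104.20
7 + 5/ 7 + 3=75/ 7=10.71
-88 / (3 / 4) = -352 / 3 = -117.33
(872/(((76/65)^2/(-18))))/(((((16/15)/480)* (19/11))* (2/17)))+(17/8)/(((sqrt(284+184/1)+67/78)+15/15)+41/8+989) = -16831731470109657784176/662017929235603 - 1241136* sqrt(13)/96518141017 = -25424887.65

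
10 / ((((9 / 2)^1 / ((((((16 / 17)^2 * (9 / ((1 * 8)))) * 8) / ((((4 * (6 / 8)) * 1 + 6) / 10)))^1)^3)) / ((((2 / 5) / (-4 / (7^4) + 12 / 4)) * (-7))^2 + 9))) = 171673348870032588800 / 11258496180935721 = 15248.34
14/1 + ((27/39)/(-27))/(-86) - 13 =3355/3354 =1.00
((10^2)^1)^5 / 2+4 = 5000000004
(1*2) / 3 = 2 / 3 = 0.67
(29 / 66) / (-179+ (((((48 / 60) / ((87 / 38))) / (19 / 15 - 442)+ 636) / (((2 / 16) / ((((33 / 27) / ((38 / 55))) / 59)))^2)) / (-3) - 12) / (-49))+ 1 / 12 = 496947465969006989 / 6144877389731835876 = 0.08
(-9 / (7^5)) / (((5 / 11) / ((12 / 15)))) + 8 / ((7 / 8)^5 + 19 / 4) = 22015612604 / 14492255925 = 1.52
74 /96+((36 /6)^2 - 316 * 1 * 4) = -58907 /48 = -1227.23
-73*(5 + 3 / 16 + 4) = -10731 / 16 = -670.69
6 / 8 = 3 / 4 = 0.75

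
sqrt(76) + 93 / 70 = 93 / 70 + 2 * sqrt(19) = 10.05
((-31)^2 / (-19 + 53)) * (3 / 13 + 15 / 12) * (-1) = -73997 / 1768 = -41.85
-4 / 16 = -1 / 4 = -0.25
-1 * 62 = -62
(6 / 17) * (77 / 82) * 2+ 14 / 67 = 40712 / 46699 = 0.87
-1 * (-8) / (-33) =-0.24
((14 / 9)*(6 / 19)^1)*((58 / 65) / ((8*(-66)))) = -203 / 244530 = -0.00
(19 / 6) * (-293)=-927.83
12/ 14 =6/ 7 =0.86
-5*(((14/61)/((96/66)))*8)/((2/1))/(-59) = 385/7198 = 0.05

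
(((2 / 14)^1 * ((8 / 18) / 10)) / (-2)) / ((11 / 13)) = -13 / 3465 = -0.00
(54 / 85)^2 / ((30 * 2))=243 / 36125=0.01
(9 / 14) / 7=0.09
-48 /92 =-12 /23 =-0.52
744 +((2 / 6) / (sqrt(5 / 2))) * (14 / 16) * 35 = 49 * sqrt(10) / 24 +744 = 750.46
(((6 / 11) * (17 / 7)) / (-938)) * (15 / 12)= -255 / 144452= -0.00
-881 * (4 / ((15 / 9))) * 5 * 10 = -105720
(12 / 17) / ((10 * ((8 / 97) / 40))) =582 / 17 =34.24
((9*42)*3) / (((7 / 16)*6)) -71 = 361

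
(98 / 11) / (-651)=-14 / 1023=-0.01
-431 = -431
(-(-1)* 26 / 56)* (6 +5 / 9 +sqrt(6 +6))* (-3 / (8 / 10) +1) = -8437 / 1008 - 143* sqrt(3) / 56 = -12.79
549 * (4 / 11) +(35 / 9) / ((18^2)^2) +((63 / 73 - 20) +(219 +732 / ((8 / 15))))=1344347825857 / 758661552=1772.00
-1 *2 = -2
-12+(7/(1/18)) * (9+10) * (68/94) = 80832/47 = 1719.83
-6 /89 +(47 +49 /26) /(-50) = -120919 /115700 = -1.05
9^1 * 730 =6570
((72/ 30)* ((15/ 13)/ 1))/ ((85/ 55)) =396/ 221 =1.79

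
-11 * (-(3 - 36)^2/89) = 11979/89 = 134.60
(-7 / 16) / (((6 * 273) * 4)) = -1 / 14976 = -0.00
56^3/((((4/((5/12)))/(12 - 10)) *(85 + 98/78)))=356720/841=424.16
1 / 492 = 0.00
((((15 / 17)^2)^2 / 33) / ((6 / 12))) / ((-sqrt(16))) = -16875 / 1837462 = -0.01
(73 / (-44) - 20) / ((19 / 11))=-953 / 76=-12.54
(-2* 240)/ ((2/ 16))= -3840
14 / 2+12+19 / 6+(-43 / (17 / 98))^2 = 106585213 / 1734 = 61467.83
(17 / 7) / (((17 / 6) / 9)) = 54 / 7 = 7.71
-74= -74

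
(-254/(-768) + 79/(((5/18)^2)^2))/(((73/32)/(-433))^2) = 4776666718944632/9991875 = 478055091.66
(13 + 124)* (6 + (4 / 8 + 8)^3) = 679657 / 8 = 84957.12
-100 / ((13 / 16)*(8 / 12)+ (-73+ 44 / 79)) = 7584 / 5453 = 1.39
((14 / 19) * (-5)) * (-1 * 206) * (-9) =-129780 / 19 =-6830.53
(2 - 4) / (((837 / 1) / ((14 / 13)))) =-28 / 10881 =-0.00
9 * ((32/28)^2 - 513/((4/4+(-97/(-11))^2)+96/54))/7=-195849081/30083158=-6.51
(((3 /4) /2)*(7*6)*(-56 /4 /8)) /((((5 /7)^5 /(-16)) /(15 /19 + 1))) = 252004158 /59375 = 4244.28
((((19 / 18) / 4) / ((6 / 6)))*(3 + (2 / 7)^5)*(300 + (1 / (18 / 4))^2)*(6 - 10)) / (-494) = 481244 / 250047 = 1.92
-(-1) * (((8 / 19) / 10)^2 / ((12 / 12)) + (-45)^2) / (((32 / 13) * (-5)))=-237583333 / 1444000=-164.53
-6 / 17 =-0.35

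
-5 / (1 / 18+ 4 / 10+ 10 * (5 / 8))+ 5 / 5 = 307 / 1207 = 0.25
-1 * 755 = -755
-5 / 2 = -2.50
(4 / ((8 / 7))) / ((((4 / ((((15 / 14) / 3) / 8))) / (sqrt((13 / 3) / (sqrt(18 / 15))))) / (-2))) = -5 * sqrt(13) * 15^(1 / 4) * 2^(3 / 4) / 384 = -0.16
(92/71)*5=460/71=6.48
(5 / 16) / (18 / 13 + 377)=65 / 78704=0.00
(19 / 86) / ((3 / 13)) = 247 / 258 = 0.96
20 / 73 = 0.27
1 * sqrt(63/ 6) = sqrt(42)/ 2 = 3.24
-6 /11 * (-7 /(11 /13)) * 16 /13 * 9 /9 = 672 /121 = 5.55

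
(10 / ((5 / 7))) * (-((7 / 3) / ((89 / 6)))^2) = -2744 / 7921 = -0.35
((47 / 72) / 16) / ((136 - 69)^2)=47 / 5171328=0.00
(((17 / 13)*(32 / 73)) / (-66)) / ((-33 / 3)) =272 / 344487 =0.00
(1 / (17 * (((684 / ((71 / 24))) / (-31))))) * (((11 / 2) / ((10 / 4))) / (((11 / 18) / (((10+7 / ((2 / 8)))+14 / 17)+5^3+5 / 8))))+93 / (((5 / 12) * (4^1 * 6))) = 16273977 / 3514240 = 4.63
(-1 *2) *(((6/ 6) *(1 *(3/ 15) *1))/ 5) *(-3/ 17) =6/ 425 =0.01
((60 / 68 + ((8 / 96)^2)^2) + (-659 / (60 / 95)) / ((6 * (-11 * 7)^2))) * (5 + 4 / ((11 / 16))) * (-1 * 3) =-1782954137 / 64399104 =-27.69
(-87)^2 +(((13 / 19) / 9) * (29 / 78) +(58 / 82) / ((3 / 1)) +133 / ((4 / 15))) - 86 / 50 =16965836249 / 2103300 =8066.29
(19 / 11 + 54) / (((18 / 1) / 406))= 124439 / 99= 1256.96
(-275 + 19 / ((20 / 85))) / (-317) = 777 / 1268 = 0.61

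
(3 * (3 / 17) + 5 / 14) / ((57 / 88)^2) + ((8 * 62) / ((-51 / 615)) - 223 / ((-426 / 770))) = -153065343773 / 27450801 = -5575.99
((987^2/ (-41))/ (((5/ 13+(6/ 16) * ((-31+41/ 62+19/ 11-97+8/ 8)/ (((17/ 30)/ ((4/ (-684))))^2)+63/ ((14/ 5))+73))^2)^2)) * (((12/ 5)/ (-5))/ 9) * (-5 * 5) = -6438030284374785467509838791847076108536905728/ 348675008079568955132127587284498377709164850409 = -0.02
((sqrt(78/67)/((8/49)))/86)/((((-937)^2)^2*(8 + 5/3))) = 147*sqrt(5226)/1030432629166825424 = 0.00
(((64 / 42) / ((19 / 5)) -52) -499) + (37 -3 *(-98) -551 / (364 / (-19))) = -3959507 / 20748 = -190.84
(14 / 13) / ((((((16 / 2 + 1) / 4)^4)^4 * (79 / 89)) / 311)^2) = 197855692345855385422039875584 / 278585069391792415417745270160635373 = 0.00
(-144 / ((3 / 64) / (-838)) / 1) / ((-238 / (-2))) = 2574336 / 119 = 21633.08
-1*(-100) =100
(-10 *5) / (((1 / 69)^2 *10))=-23805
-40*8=-320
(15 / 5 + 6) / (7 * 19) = 0.07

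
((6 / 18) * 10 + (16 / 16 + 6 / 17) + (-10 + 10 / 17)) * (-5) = 1205 / 51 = 23.63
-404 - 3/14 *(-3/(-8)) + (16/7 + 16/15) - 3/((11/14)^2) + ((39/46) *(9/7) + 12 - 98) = -2293291249/4675440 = -490.50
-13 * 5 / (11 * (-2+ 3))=-65 / 11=-5.91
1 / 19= 0.05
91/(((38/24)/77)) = 4425.47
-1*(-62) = 62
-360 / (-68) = 90 / 17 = 5.29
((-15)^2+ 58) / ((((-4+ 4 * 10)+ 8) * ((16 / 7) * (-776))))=-1981 / 546304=-0.00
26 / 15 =1.73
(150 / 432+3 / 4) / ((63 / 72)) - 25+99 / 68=-95491 / 4284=-22.29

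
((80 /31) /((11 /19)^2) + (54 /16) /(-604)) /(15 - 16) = -139446883 /18124832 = -7.69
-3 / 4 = -0.75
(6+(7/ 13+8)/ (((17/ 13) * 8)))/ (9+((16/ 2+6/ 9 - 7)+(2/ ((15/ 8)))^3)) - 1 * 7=-35042767/ 5453056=-6.43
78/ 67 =1.16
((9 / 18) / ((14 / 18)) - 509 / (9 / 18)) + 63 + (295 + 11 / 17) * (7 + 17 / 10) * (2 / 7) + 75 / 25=-257591 / 1190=-216.46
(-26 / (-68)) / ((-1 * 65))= -1 / 170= -0.01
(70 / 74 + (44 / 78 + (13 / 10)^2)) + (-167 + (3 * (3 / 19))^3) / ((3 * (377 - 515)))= 246071542057 / 68293005300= 3.60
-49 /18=-2.72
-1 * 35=-35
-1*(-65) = 65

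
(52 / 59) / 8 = 13 / 118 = 0.11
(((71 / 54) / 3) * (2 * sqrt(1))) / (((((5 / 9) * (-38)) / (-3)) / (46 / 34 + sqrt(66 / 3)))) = 1633 / 9690 + 71 * sqrt(22) / 570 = 0.75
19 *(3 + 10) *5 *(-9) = -11115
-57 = -57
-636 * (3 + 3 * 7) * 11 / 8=-20988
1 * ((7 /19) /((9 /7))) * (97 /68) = 4753 /11628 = 0.41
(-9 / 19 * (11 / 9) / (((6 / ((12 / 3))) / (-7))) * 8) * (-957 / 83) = -393008 / 1577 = -249.21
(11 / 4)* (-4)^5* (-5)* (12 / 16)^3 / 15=396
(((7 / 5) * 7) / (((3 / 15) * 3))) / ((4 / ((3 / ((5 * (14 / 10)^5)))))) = 625 / 1372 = 0.46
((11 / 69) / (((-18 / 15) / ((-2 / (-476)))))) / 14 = -0.00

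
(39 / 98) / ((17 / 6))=117 / 833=0.14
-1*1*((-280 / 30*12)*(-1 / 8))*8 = -112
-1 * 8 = -8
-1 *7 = -7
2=2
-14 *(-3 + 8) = -70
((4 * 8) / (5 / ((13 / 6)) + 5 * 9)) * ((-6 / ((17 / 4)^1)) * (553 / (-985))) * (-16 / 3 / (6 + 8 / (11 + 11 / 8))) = -69408768 / 161338075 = -0.43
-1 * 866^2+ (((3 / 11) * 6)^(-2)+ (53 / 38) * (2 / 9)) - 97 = -4617322061 / 6156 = -750052.32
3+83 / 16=131 / 16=8.19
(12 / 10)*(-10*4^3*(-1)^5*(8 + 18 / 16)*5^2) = 175200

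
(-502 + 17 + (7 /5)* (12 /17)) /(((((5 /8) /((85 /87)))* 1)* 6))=-164564 /1305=-126.10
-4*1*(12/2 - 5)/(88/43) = -1.95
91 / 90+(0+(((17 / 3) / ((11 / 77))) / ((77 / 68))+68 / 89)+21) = 5093239 / 88110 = 57.81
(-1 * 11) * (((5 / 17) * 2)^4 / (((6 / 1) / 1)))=-55000 / 250563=-0.22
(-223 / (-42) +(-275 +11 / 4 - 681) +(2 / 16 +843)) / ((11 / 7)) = -66.70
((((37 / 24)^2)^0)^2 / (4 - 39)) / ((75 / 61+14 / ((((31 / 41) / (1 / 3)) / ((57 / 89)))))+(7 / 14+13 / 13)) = -0.00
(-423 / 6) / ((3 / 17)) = -799 / 2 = -399.50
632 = 632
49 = 49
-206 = -206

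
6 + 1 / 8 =49 / 8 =6.12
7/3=2.33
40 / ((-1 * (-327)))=40 / 327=0.12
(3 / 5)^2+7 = 184 / 25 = 7.36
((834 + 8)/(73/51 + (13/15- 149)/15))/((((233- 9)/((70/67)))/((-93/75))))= 9984015/17312264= 0.58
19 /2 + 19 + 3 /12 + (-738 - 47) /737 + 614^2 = 1111465823 /2948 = 377023.68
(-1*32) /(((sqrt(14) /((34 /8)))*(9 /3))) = -68*sqrt(14) /21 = -12.12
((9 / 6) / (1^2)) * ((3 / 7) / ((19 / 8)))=36 / 133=0.27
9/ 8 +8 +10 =153/ 8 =19.12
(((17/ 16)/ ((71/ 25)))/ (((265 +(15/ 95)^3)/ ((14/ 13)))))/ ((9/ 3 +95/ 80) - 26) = -0.00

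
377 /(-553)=-377 /553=-0.68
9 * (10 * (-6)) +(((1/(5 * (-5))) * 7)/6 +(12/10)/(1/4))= -80287/150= -535.25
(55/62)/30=11/372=0.03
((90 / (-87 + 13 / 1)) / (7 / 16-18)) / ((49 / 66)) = 47520 / 509453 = 0.09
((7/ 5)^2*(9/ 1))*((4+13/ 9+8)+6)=343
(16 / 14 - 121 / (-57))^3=2212245127 / 63521199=34.83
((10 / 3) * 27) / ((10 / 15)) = 135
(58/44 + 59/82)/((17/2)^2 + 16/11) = 3676/132963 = 0.03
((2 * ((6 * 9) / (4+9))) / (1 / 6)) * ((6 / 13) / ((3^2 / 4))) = 1728 / 169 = 10.22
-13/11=-1.18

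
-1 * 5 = -5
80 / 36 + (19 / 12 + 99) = 3701 / 36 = 102.81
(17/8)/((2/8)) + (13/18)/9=695/81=8.58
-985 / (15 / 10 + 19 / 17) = -33490 / 89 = -376.29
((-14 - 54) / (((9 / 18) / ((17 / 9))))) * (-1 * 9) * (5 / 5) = 2312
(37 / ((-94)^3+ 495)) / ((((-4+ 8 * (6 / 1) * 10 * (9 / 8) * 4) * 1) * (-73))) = 37 / 130646047532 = 0.00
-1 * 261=-261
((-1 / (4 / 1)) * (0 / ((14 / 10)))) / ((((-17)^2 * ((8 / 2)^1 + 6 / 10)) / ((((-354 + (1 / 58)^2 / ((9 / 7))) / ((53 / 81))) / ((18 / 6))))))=0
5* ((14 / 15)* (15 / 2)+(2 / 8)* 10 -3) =65 / 2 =32.50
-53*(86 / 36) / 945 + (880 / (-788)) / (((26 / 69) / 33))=-4266331219 / 43562610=-97.94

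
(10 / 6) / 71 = 5 / 213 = 0.02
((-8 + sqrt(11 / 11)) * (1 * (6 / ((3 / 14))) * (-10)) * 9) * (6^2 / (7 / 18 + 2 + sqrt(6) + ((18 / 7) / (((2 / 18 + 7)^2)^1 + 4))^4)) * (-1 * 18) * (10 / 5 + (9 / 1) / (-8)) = 6348717682502324474424484617174908290800000 / 77902469633911967381615443504997759 - 2657597264988324363321487609064508000000000 * sqrt(6) / 77902469633911967381615443504997759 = -2067194.52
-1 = -1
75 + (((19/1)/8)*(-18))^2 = 30441/16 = 1902.56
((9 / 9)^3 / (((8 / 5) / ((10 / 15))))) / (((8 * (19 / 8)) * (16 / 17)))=0.02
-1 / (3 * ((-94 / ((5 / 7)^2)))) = 25 / 13818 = 0.00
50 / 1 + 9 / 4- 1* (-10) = 249 / 4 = 62.25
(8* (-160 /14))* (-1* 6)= 3840 /7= 548.57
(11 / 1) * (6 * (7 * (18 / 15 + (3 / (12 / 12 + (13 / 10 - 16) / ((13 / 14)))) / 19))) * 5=2747.41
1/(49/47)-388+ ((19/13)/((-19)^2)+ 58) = -3982332/12103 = -329.04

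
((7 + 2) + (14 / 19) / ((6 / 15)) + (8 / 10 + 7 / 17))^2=378964089 / 2608225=145.30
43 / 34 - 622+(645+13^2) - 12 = 6163 / 34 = 181.26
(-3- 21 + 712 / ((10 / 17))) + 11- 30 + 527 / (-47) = 271704 / 235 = 1156.19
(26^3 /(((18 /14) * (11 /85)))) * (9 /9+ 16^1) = 177781240 /99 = 1795770.10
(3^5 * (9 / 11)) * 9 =19683 / 11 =1789.36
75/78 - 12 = -287/26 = -11.04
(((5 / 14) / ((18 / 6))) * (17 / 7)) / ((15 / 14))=17 / 63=0.27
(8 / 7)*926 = 1058.29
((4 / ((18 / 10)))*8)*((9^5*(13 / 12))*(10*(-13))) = -147841200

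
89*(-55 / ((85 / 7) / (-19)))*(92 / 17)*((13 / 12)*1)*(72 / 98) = 66740388 / 2023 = 32990.80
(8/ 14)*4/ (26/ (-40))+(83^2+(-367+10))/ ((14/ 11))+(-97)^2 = 188991/ 13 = 14537.77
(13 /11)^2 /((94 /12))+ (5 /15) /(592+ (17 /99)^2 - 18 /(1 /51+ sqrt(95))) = 0.18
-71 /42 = -1.69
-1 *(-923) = 923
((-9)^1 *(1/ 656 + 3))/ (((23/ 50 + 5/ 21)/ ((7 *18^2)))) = -5275098675/ 60106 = -87763.26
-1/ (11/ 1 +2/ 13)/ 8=-13/ 1160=-0.01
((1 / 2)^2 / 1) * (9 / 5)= 9 / 20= 0.45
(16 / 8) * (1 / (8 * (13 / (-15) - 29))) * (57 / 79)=-855 / 141568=-0.01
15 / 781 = 0.02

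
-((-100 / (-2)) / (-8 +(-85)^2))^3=-125000 / 375898087313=-0.00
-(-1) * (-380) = -380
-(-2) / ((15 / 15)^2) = 2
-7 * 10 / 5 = -14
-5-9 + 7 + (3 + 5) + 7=8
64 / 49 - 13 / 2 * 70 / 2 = -22167 / 98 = -226.19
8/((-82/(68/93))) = -272/3813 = -0.07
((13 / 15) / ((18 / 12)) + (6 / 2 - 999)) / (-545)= 44794 / 24525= 1.83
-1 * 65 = -65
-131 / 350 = -0.37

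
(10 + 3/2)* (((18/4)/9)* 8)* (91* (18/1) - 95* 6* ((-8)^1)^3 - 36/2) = 13499160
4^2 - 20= -4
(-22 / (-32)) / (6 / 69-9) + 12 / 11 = 1.01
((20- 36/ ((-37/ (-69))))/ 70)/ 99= -872/ 128205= -0.01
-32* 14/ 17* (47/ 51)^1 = -24.29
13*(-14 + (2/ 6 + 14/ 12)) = -162.50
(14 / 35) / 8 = 1 / 20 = 0.05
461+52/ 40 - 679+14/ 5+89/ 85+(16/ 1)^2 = 1467/ 34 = 43.15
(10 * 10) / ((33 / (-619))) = -61900 / 33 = -1875.76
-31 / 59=-0.53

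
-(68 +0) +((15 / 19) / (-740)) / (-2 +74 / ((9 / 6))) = -27152681 / 399304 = -68.00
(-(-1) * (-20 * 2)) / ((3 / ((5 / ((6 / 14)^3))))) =-68600 / 81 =-846.91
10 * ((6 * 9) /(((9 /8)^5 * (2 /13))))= 4259840 /2187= 1947.80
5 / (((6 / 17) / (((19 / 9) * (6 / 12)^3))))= 1615 / 432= 3.74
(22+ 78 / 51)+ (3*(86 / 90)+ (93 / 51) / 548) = 3689053 / 139740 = 26.40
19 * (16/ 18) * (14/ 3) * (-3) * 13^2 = -359632/ 9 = -39959.11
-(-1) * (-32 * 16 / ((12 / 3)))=-128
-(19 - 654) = 635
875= 875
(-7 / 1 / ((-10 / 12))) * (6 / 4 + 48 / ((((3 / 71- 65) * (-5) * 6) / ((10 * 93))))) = 1181943 / 5765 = 205.02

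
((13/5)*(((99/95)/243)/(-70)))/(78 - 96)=143/16159500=0.00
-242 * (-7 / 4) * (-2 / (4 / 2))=-847 / 2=-423.50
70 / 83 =0.84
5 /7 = 0.71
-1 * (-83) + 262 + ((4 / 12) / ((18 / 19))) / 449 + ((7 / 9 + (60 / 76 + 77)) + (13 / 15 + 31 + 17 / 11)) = 11578538209 / 25337070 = 456.98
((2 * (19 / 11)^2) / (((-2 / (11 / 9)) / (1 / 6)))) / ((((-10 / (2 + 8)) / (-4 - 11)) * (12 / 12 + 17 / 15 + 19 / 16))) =-72200 / 26301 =-2.75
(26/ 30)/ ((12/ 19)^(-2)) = 624/ 1805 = 0.35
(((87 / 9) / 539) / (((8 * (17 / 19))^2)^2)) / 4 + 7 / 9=5163014963399 / 6638147518464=0.78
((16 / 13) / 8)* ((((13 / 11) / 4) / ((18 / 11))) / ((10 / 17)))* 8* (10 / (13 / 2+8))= 68 / 261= 0.26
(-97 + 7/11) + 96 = -4/11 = -0.36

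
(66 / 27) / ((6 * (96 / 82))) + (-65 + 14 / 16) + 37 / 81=-82063 / 1296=-63.32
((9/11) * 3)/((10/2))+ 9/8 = 711/440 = 1.62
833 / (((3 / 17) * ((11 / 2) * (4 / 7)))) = 99127 / 66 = 1501.92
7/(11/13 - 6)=-91/67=-1.36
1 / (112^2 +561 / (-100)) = 100 / 1253839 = 0.00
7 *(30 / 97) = 210 / 97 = 2.16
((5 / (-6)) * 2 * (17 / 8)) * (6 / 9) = -2.36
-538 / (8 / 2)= -269 / 2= -134.50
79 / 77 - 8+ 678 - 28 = 49513 / 77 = 643.03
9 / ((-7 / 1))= -9 / 7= -1.29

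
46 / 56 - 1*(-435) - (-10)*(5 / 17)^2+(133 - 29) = 4375235 / 8092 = 540.69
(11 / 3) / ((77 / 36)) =12 / 7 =1.71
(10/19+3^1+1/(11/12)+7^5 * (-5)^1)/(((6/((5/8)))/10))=-219529375/2508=-87531.65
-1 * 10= -10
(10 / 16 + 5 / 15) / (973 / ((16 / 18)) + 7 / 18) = 69 / 78841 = 0.00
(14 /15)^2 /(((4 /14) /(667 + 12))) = 465794 /225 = 2070.20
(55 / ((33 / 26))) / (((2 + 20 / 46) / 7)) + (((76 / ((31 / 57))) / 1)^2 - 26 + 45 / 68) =1923883051 / 98022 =19627.05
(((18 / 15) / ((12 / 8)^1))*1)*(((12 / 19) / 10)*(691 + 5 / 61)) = 1011744 / 28975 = 34.92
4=4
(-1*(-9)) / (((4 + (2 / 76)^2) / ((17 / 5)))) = 220932 / 28885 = 7.65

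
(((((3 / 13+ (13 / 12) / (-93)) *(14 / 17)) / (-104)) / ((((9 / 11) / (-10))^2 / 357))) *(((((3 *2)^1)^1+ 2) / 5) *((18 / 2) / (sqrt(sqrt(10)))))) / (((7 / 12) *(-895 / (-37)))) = -398506724 *10^(3 / 4) / 42200145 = -53.10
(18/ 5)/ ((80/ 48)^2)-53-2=-6713/ 125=-53.70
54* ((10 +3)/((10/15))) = 1053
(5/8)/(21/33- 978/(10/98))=-275/4216856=-0.00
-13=-13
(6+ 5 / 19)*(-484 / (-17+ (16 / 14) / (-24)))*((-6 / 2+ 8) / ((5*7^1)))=86394 / 3401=25.40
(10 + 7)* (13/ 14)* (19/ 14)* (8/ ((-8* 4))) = -4199/ 784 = -5.36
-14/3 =-4.67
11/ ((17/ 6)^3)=2376/ 4913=0.48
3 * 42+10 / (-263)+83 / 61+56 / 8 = 2154938 / 16043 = 134.32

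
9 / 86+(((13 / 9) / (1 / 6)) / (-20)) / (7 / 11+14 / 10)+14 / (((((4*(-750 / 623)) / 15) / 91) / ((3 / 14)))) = -614403473 / 722400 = -850.50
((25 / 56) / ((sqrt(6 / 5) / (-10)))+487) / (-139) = -487 / 139+125 * sqrt(30) / 23352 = -3.47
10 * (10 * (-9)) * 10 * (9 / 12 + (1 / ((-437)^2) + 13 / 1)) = -23632422750 / 190969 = -123750.05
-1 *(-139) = 139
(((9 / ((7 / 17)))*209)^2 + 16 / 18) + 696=20868626.05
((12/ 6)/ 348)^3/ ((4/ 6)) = 1/ 3512016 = 0.00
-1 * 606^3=-222545016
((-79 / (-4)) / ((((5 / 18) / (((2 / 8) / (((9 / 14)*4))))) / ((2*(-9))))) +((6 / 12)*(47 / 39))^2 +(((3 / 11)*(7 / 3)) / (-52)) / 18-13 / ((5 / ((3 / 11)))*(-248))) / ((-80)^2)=-857932631 / 44259072000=-0.02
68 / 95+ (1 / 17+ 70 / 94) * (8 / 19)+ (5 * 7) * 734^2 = 1431299676312 / 75905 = 18856461.05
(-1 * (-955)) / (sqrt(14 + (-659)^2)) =191 * sqrt(48255) / 28953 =1.45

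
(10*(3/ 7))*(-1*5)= -150/ 7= -21.43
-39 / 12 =-13 / 4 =-3.25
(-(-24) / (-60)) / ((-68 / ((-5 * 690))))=-345 / 17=-20.29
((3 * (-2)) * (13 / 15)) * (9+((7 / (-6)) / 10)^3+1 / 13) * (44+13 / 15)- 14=-17263823093 / 8100000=-2131.34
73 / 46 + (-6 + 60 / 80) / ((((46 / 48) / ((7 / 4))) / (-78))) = 34471 / 46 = 749.37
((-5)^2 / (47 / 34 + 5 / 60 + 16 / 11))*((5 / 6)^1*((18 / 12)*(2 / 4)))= 70125 / 13106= 5.35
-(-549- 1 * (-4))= 545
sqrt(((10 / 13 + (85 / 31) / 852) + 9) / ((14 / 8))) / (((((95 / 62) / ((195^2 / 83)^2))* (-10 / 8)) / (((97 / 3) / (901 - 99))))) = -191798100* sqrt(41146667133) / 3726597661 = -10439.97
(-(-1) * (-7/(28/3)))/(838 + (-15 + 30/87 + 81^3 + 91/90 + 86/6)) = -3915/2778499978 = -0.00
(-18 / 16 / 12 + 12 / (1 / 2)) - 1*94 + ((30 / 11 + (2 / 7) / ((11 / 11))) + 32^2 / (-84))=-79.27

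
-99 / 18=-11 / 2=-5.50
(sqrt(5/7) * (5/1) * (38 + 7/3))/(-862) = -605 * sqrt(35)/18102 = -0.20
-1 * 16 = -16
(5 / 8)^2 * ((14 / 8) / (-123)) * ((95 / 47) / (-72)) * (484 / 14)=287375 / 53277696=0.01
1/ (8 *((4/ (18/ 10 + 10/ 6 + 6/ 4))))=149/ 960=0.16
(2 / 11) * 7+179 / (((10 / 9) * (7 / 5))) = 17917 / 154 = 116.34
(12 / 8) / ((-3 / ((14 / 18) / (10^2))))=-7 / 1800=-0.00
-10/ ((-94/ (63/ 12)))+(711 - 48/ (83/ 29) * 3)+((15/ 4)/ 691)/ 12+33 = 29942439797/ 43129456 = 694.25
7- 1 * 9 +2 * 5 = 8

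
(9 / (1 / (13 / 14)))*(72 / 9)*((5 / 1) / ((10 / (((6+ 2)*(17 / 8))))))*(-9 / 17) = -2106 / 7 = -300.86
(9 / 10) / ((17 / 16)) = 72 / 85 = 0.85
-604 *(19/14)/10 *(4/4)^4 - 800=-30869/35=-881.97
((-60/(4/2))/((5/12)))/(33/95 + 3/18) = -41040/293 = -140.07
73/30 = 2.43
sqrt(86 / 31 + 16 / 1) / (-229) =-0.02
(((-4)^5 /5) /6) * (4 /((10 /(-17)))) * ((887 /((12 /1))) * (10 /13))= 7720448 /585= 13197.35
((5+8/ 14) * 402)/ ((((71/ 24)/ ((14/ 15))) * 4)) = 62712/ 355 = 176.65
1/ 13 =0.08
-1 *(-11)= 11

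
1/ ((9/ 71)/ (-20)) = -1420/ 9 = -157.78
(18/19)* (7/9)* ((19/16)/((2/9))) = 63/16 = 3.94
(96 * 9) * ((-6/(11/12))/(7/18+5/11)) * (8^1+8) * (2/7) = -30651.67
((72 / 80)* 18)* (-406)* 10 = -65772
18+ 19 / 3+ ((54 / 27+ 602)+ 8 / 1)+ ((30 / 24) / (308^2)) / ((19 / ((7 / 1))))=1966178383 / 3089856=636.33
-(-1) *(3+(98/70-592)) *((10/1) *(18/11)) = -105768/11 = -9615.27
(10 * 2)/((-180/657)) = -73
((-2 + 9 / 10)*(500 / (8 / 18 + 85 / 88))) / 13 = -435600 / 14521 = -30.00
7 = 7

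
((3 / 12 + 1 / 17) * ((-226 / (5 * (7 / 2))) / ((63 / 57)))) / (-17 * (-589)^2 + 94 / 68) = 4294 / 7018210185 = 0.00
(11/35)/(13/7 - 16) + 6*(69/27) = 15.31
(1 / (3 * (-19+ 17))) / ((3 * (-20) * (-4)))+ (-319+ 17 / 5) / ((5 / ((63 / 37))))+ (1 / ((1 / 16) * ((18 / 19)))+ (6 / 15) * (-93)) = -34042297 / 266400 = -127.79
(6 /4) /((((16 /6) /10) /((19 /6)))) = 17.81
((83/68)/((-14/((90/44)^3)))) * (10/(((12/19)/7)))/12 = -79835625/11585024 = -6.89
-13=-13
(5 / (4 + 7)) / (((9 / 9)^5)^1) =5 / 11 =0.45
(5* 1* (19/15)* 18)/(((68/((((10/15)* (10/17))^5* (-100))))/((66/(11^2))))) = -6080000000/7168857993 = -0.85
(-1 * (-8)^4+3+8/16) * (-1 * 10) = 40925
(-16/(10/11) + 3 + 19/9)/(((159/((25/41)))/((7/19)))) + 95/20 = 21101551/4458996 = 4.73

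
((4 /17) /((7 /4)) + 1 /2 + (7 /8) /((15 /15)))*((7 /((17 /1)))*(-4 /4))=-1437 /2312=-0.62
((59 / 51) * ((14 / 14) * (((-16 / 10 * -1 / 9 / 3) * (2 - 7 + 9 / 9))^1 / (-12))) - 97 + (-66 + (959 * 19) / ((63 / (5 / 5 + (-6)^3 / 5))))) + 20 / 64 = -817464913 / 66096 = -12367.84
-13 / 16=-0.81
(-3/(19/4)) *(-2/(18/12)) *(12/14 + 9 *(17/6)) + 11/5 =16223/665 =24.40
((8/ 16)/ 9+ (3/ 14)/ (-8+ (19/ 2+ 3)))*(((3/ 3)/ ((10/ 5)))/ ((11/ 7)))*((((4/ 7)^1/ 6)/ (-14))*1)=-13/ 58212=-0.00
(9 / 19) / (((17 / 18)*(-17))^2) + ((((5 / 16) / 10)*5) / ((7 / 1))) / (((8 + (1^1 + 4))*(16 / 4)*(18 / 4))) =160779551 / 83178897984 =0.00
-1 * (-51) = 51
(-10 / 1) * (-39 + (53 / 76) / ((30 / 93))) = 27997 / 76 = 368.38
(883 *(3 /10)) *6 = 7947 /5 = 1589.40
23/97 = 0.24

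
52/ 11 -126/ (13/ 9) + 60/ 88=-81.82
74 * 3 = 222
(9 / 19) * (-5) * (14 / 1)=-630 / 19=-33.16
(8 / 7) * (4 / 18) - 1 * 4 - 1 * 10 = -866 / 63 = -13.75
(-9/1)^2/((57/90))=2430/19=127.89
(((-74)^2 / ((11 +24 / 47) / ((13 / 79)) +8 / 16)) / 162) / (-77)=-3345836 / 536937093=-0.01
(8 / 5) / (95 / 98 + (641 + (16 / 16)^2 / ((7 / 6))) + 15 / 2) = 196 / 79665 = 0.00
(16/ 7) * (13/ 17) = 208/ 119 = 1.75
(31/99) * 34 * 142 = 149668/99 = 1511.80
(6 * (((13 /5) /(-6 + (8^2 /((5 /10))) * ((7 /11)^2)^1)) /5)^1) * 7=33033 /69325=0.48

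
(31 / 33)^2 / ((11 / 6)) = 1922 / 3993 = 0.48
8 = 8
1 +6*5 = 31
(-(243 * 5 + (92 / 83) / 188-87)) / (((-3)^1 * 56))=4400351 / 655368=6.71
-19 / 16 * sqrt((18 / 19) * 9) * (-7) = 63 * sqrt(38) / 16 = 24.27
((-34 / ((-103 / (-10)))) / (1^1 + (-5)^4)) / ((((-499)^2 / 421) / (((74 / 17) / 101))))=-311540 / 810781867139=-0.00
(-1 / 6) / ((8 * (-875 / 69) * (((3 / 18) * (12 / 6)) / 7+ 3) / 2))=69 / 64000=0.00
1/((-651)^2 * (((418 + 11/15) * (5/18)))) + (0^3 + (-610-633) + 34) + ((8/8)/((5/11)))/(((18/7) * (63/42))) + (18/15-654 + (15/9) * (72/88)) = -74261494183109/39928411215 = -1859.87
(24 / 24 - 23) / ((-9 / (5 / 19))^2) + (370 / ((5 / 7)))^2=7846061534 / 29241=268323.98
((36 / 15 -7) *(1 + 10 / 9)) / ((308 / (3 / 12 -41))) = 71231 / 55440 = 1.28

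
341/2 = 170.50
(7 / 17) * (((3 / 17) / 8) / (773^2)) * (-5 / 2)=-105 / 2762974096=-0.00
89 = 89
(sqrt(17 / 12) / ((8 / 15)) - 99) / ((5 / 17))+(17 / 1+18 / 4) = -3151 / 10+17 * sqrt(51) / 16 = -307.51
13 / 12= 1.08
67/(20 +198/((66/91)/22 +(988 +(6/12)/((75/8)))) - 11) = 451827163/62044551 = 7.28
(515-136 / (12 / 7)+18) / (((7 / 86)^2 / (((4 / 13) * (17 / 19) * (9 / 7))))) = 2053455024 / 84721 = 24237.85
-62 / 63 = -0.98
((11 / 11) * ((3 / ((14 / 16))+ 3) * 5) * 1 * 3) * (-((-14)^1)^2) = -18900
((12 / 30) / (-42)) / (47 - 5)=-1 / 4410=-0.00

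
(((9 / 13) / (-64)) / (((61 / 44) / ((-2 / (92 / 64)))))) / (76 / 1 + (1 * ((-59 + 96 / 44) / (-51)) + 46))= 111078 / 1259713013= 0.00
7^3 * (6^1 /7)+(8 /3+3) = 899 /3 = 299.67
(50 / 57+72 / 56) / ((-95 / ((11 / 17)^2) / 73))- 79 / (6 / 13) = -1255117221 / 7303030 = -171.86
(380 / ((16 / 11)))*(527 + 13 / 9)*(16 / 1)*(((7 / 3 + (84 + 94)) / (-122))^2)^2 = 106435671753881305 / 10093618089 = 10544848.32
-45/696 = -15/232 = -0.06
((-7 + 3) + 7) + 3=6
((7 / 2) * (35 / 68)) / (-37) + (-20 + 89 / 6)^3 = -9372577 / 67932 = -137.97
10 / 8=1.25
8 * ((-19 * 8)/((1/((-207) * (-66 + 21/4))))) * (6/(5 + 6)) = -91749024/11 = -8340820.36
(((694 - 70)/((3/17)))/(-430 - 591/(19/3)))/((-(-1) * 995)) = -67184/9893285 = -0.01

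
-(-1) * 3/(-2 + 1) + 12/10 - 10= -59/5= -11.80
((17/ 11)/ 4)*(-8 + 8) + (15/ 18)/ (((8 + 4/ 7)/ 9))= 7/ 8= 0.88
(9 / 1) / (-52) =-9 / 52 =-0.17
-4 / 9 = -0.44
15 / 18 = 0.83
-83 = -83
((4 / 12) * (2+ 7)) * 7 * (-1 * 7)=-147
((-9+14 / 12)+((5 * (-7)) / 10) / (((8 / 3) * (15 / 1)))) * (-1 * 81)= 51327 / 80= 641.59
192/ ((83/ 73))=14016/ 83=168.87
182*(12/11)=2184/11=198.55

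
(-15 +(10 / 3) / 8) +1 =-163 / 12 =-13.58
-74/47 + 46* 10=21546/47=458.43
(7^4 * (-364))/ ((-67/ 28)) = 24470992/ 67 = 365238.69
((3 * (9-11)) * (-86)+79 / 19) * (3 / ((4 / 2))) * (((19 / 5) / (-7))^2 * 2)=563331 / 1225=459.86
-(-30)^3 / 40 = 675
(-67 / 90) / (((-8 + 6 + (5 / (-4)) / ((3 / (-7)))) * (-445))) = 0.00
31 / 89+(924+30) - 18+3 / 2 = 166937 / 178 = 937.85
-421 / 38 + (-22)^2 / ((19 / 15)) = 14099 / 38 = 371.03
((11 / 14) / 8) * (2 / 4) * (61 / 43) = 671 / 9632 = 0.07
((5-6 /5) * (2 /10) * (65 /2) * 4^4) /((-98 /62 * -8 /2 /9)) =9000.88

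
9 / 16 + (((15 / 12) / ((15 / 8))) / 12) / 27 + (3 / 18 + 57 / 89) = 474643 / 346032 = 1.37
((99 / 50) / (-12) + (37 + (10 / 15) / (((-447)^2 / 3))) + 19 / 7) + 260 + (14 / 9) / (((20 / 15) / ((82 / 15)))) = 28525925227 / 93244200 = 305.93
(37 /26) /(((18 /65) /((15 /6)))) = 925 /72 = 12.85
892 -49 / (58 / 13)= 51099 / 58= 881.02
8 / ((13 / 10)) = 80 / 13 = 6.15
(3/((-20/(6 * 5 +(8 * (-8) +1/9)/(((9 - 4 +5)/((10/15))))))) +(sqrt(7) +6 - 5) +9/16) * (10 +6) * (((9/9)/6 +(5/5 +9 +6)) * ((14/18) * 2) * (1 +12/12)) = -449498/243 +21728 * sqrt(7)/27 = 279.36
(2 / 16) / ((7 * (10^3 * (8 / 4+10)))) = 1 / 672000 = 0.00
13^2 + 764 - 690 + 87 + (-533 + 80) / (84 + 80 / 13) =380871 / 1172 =324.98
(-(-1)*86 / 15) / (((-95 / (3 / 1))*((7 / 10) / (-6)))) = 1032 / 665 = 1.55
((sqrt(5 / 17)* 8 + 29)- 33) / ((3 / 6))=-8 + 16* sqrt(85) / 17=0.68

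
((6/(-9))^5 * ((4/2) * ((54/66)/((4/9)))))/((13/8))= -128/429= -0.30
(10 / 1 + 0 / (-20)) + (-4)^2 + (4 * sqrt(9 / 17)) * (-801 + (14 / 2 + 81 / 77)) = 26 - 732684 * sqrt(17) / 1309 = -2281.82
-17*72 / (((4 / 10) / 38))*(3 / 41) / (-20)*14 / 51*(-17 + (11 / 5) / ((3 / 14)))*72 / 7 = -1658016 / 205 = -8087.88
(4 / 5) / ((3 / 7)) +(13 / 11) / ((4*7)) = 8819 / 4620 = 1.91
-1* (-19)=19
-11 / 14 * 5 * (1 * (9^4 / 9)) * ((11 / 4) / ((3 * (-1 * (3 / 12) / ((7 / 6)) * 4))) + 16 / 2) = -2223045 / 112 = -19848.62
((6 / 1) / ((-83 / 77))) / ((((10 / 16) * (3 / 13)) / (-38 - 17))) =176176 / 83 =2122.60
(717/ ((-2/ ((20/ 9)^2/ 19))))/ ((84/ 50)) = -597500/ 10773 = -55.46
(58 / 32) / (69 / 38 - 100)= -551 / 29848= -0.02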